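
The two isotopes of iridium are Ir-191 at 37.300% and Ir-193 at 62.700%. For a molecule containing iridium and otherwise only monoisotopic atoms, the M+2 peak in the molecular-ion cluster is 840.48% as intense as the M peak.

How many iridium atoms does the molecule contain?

5

For n independent Ir atoms, I(M+2)/I(M) = n · (abundance Ir-193) / (abundance Ir-191) = n · 0.62700/0.37300.
n = 8.4048 × 0.37300/0.62700 = 5.00 ≈ 5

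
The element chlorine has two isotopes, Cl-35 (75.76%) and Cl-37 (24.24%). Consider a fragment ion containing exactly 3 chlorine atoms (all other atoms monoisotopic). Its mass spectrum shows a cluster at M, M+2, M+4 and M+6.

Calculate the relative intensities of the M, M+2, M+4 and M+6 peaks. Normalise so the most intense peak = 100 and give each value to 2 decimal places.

The 3 Cl atoms are independent, so intensities follow the terms of (0.7576 + 0.2424)^3.
P(M) = 0.7576^3 = 0.434830
P(M+2) = 3 × 0.7576^2 × 0.2424^1 = 0.417382
P(M+4) = 3 × 0.7576^1 × 0.2424^2 = 0.133545
P(M+6) = 0.2424^3 = 0.014243
The M peak is largest (0.434830); scaling to 100 gives 100.00 : 95.99 : 30.71 : 3.28.

100.00 : 95.99 : 30.71 : 3.28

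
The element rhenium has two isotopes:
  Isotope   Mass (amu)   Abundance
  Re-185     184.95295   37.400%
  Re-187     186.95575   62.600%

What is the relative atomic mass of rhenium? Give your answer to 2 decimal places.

Ar = Σ fᵢ·mᵢ = 0.37400 × 184.95295 + 0.62600 × 186.95575
= 69.172403 + 117.034300 = 186.206703 amu

186.21 amu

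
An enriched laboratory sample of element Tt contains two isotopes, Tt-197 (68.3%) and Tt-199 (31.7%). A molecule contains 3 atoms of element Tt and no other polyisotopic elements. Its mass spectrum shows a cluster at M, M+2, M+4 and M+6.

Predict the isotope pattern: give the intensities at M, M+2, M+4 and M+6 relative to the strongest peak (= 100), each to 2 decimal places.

71.82 : 100.00 : 46.41 : 7.18

Expanding (0.683 + 0.317)^3:
P(M) = 0.683^3 = 0.318612
P(M+2) = 3 × 0.683^2 × 0.317^1 = 0.443631
P(M+4) = 3 × 0.683^1 × 0.317^2 = 0.205902
P(M+6) = 0.317^3 = 0.031855
The M+2 peak is largest (0.443631); scaling to 100 gives 71.82 : 100.00 : 46.41 : 7.18.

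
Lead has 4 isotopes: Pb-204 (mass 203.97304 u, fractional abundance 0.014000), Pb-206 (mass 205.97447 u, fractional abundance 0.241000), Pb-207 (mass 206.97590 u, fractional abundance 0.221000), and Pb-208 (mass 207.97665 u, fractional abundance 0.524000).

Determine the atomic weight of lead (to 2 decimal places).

The abundance-weighted mean is 0.014000 × 203.97304 + 0.241000 × 205.97447 + 0.221000 × 206.97590 + 0.524000 × 207.97665
= 2.855623 + 49.639847 + 45.741674 + 108.979765 = 207.216909 u

207.22 u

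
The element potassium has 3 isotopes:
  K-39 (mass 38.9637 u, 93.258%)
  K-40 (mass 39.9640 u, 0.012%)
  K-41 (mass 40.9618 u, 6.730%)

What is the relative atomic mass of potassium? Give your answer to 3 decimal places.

39.098 u

The abundance-weighted mean is 0.93258 × 38.9637 + 0.00012 × 39.9640 + 0.06730 × 40.9618
= 36.33677 + 0.00480 + 2.75673 = 39.09830 u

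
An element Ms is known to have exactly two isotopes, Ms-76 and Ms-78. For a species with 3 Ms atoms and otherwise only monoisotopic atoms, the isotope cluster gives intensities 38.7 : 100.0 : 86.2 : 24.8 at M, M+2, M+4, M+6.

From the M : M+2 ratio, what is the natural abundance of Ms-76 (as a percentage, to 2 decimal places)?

53.73%

If p is the fraction of Ms that is Ms-76, then I(M+2)/I(M) = [C(3,1)·p^2·(1−p)] / p^3 = 3·(1−p)/p = 100.0/38.7 = 2.5840
(1−p)/p = 2.5840/3 = 0.8613  ⇒  p = 1/(1 + 0.8613) = 0.5373
Ms-76: 53.73%, Ms-78: 46.27%.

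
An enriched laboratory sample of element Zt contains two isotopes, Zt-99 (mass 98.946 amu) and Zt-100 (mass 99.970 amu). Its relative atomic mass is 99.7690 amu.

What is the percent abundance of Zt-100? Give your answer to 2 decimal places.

With x = fraction of Zt-99 (so Zt-100 is 1 − x):
98.946·x + 99.970·(1 − x) = 99.7690
(98.946 − 99.970)·x = 99.7690 − 99.970
x = -0.2010 / -1.024 = 0.19629 → 19.63% Zt-99, 80.37% Zt-100.

80.37%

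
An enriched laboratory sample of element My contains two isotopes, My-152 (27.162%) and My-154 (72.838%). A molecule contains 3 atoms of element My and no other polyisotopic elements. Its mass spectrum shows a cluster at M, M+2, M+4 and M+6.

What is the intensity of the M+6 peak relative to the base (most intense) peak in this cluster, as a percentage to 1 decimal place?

89.4%

Term probabilities: M 0.0200, M+2 0.1612, M+4 0.4323, M+6 0.3864. Base peak = M+4.
P(M+4) = C(3,2) × 0.27162^1 × 0.72838^2 = 3 × 0.27162 × 0.53053742 = 0.432314 (base)
P(M+6) = C(3,3) × 0.27162^0 × 0.72838^3 = 1 × 1.0000 × 0.38643285 = 0.386433
Relative intensity = 0.386433 / 0.432314 × 100 = 89.4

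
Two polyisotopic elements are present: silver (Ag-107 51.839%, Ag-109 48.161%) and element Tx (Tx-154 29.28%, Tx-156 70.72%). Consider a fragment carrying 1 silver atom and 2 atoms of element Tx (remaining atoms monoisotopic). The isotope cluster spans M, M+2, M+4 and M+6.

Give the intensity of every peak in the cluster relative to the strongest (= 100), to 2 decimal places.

Silver pattern (n=1): 0.51839 : 0.48161
Element Tx pattern (n=2): 0.08573184 : 0.41413632 : 0.50013184
Convolve the two distributions (both contribute in 2-u steps):
  M: 0.51839×0.08573184 = 0.044443
  M+2: 0.51839×0.41413632 + 0.48161×0.08573184 = 0.255973
  M+4: 0.51839×0.50013184 + 0.48161×0.41413632 = 0.458716
  M+6: 0.48161×0.50013184 = 0.240868
Scale to base peak (0.458716) = 100: 9.69 : 55.80 : 100.00 : 52.51

9.69 : 55.80 : 100.00 : 52.51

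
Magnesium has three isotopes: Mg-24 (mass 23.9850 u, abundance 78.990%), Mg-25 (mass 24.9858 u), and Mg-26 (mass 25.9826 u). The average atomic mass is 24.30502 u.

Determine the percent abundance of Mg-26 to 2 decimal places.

Let x and y be the fractions of Mg-25 and Mg-26. Then x + y = 1 − 0.78990 = 0.21010 and 24.9858x + 25.9826y = 24.30502 − 0.78990×23.9850 = 5.3592685.
Substituting: 24.9858x + 25.9826(0.21010 − x) = 5.3592685
(24.9858 − 25.9826)x = -0.09967576  ⇒  x = 0.10000, y = 0.11010
Mg-25: 10.00%, Mg-26: 11.01%.

11.01%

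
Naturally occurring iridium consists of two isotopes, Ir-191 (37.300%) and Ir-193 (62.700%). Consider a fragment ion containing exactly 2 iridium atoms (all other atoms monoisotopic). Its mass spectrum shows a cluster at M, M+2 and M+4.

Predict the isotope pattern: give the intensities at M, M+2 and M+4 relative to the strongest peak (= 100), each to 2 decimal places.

The 2 Ir atoms are independent, so intensities follow the terms of (0.37300 + 0.62700)^2.
P(M) = 0.37300^2 = 0.139129
P(M+2) = 2 × 0.37300^1 × 0.62700^1 = 0.467742
P(M+4) = 0.62700^2 = 0.393129
The M+2 peak is largest (0.467742); scaling to 100 gives 29.74 : 100.00 : 84.05.

29.74 : 100.00 : 84.05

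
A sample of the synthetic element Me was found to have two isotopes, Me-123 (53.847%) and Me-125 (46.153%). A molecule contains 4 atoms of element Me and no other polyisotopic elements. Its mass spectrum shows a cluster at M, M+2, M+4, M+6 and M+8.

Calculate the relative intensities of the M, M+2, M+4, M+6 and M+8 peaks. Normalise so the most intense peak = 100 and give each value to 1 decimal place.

The 4 Me atoms are independent, so intensities follow the terms of (0.53847 + 0.46153)^4.
P(M) = 0.53847^4 = 0.084071
P(M+2) = 4 × 0.53847^3 × 0.46153^1 = 0.288234
P(M+4) = 6 × 0.53847^2 × 0.46153^2 = 0.370573
P(M+6) = 4 × 0.53847^1 × 0.46153^3 = 0.211749
P(M+8) = 0.46153^4 = 0.045373
The M+4 peak is largest (0.370573); scaling to 100 gives 22.7 : 77.8 : 100.0 : 57.1 : 12.2.

22.7 : 77.8 : 100.0 : 57.1 : 12.2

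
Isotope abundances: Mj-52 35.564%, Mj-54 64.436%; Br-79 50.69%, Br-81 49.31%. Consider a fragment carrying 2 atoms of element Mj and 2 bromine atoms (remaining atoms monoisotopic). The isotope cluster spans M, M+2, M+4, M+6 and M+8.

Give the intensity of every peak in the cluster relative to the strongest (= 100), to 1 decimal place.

Element Mj pattern (n=2): 0.12647981 : 0.45832038 : 0.41519981
Bromine pattern (n=2): 0.25694761 : 0.49990478 : 0.24314761
Convolve the two distributions (both contribute in 2-u steps):
  M: 0.12647981×0.25694761 = 0.032499
  M+2: 0.12647981×0.49990478 + 0.45832038×0.25694761 = 0.180992
  M+4: 0.12647981×0.24314761 + 0.45832038×0.49990478 + 0.41519981×0.25694761 = 0.366554
  M+6: 0.45832038×0.24314761 + 0.41519981×0.49990478 = 0.319000
  M+8: 0.41519981×0.24314761 = 0.100955
Scale to base peak (0.366554) = 100: 8.9 : 49.4 : 100.0 : 87.0 : 27.5

8.9 : 49.4 : 100.0 : 87.0 : 27.5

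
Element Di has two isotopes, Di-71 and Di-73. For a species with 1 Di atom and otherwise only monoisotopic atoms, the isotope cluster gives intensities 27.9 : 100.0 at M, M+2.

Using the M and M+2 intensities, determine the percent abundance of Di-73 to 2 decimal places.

Let p = fractional abundance of Di-71. I(M+2)/I(M) = [C(1,1)·p^0·(1−p)] / p^1 = 1·(1−p)/p = 100.0/27.9 = 3.5842
(1−p)/p = 3.5842/1 = 3.5842  ⇒  p = 1/(1 + 3.5842) = 0.2181
Di-71: 21.81%, Di-73: 78.19%.

78.19%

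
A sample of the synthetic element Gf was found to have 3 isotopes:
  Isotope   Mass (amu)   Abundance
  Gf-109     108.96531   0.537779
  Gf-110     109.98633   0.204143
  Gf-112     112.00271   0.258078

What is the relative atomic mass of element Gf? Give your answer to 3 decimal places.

Weight each isotope mass by its fractional abundance: 0.537779 × 108.96531 + 0.204143 × 109.98633 + 0.258078 × 112.00271
= 58.599255 + 22.452939 + 28.905435 = 109.957629 amu

109.958 amu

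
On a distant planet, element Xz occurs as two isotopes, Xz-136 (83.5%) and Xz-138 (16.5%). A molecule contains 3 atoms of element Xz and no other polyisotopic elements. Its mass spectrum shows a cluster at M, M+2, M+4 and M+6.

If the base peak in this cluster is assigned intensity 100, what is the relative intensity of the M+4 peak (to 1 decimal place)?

11.7

Binomial terms of (0.835 + 0.165)^3: M 0.5822, M+2 0.3451, M+4 0.0682, M+6 0.0045 → M is the base peak.
P(M) = C(3,0) × 0.835^3 × 0.165^0 = 1 × 0.58218287 × 1.0000 = 0.582183 (base)
P(M+4) = C(3,2) × 0.835^1 × 0.165^2 = 3 × 0.8350 × 0.027225 = 0.068199
Relative intensity = 0.068199 / 0.582183 × 100 = 11.7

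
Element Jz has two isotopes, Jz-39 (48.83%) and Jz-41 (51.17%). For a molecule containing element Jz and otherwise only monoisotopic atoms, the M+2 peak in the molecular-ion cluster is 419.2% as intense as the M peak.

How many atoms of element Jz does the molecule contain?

4

With n Jz atoms, P(M+2)/P(M) = C(n,1)·p^(n−1)q / p^n = n·q/p = n · 0.5117/0.4883.
n = 4.192 × 0.4883/0.5117 = 4.00 ≈ 4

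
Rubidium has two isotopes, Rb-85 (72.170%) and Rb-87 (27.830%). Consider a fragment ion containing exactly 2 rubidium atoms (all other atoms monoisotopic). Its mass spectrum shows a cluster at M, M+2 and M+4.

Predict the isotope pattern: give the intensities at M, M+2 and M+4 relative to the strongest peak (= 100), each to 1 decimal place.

100.0 : 77.1 : 14.9

Expanding (0.72170 + 0.27830)^2:
P(M) = 0.72170^2 = 0.520851
P(M+2) = 2 × 0.72170^1 × 0.27830^1 = 0.401698
P(M+4) = 0.27830^2 = 0.077451
The M peak is largest (0.520851); scaling to 100 gives 100.0 : 77.1 : 14.9.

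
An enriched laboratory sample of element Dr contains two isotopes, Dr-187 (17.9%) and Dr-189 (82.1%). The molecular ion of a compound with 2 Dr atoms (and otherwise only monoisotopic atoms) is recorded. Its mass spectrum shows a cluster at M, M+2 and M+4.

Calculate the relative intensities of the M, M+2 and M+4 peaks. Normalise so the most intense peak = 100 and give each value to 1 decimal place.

The 2 Dr atoms are independent, so intensities follow the terms of (0.179 + 0.821)^2.
P(M) = 0.179^2 = 0.032041
P(M+2) = 2 × 0.179^1 × 0.821^1 = 0.293918
P(M+4) = 0.821^2 = 0.674041
The M+4 peak is largest (0.674041); scaling to 100 gives 4.8 : 43.6 : 100.0.

4.8 : 43.6 : 100.0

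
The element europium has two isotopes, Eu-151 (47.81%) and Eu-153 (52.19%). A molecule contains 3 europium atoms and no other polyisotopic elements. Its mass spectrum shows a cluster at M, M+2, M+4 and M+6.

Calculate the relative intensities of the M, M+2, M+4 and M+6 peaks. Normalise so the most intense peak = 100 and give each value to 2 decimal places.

27.97 : 91.61 : 100.00 : 36.39

The 3 Eu atoms are independent, so intensities follow the terms of (0.4781 + 0.5219)^3.
P(M) = 0.4781^3 = 0.109284
P(M+2) = 3 × 0.4781^2 × 0.5219^1 = 0.357887
P(M+4) = 3 × 0.4781^1 × 0.5219^2 = 0.390674
P(M+6) = 0.5219^3 = 0.142155
The M+4 peak is largest (0.390674); scaling to 100 gives 27.97 : 91.61 : 100.00 : 36.39.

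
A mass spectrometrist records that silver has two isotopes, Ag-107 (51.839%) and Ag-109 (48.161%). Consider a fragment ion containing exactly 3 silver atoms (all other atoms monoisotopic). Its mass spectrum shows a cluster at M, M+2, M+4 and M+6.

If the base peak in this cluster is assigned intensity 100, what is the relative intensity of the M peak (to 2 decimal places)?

35.88

Binomial terms of (0.51839 + 0.48161)^3: M 0.1393, M+2 0.3883, M+4 0.3607, M+6 0.1117 → M+2 is the base peak.
P(M+2) = C(3,1) × 0.51839^2 × 0.48161^1 = 3 × 0.26872819 × 0.48161 = 0.388267 (base)
P(M) = C(3,0) × 0.51839^3 × 0.48161^0 = 1 × 0.13930601 × 1.0000 = 0.139306
Relative intensity = 0.139306 / 0.388267 × 100 = 35.88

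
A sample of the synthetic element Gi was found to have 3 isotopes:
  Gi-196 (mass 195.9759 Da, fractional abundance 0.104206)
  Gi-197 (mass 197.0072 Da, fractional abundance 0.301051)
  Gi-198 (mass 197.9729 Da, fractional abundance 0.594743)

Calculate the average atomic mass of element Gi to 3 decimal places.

The abundance-weighted mean is 0.104206 × 195.9759 + 0.301051 × 197.0072 + 0.594743 × 197.9729
= 20.42186 + 59.30921 + 117.74300 = 197.47407 Da

197.474 Da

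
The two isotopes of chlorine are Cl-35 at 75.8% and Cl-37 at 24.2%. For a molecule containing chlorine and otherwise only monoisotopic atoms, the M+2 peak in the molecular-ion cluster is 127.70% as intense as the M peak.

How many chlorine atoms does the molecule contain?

For n independent Cl atoms, I(M+2)/I(M) = n · (abundance Cl-37) / (abundance Cl-35) = n · 0.242/0.758.
n = 1.2770 × 0.758/0.242 = 4.00 ≈ 4

4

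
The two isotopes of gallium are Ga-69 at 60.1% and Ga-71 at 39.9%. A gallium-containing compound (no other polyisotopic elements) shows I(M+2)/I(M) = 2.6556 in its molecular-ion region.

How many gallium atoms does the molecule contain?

The M+2/M ratio from n Ga atoms is n · q/p = n · 0.399/0.601.
n = 2.6556 × 0.601/0.399 = 4.00 ≈ 4

4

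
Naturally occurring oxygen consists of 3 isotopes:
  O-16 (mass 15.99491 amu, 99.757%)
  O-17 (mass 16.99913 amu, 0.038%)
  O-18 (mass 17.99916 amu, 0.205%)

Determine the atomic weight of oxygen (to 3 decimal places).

15.999 amu

Average mass = Σ (abundance × isotope mass) = 0.99757 × 15.99491 + 0.00038 × 16.99913 + 0.00205 × 17.99916
= 15.956042 + 0.006460 + 0.036898 = 15.999400 amu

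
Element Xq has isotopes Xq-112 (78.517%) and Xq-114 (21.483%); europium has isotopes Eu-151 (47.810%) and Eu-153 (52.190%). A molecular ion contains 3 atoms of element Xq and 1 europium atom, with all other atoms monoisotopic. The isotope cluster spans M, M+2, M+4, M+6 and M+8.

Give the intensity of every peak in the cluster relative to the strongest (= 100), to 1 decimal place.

Element Xq pattern (n=3): 0.48405097 : 0.39732288 : 0.10871133 : 0.00991482
Europium pattern (n=1): 0.4781 : 0.5219
Convolve the two distributions (both contribute in 2-u steps):
  M: 0.48405097×0.4781 = 0.231425
  M+2: 0.48405097×0.5219 + 0.39732288×0.4781 = 0.442586
  M+4: 0.39732288×0.5219 + 0.10871133×0.4781 = 0.259338
  M+6: 0.10871133×0.5219 + 0.00991482×0.4781 = 0.061477
  M+8: 0.00991482×0.5219 = 0.005175
Scale to base peak (0.442586) = 100: 52.3 : 100.0 : 58.6 : 13.9 : 1.2

52.3 : 100.0 : 58.6 : 13.9 : 1.2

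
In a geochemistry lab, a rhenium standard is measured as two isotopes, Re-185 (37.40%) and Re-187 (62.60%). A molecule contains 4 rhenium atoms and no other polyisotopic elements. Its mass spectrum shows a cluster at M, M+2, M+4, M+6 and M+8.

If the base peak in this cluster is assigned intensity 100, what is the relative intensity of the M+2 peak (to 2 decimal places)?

Term probabilities: M 0.0196, M+2 0.1310, M+4 0.3289, M+6 0.3670, M+8 0.1536. Base peak = M+6.
P(M+6) = C(4,3) × 0.3740^1 × 0.6260^3 = 4 × 0.3740 × 0.24531438 = 0.366990 (base)
P(M+2) = C(4,1) × 0.3740^3 × 0.6260^1 = 4 × 0.05231362 × 0.6260 = 0.130993
Relative intensity = 0.130993 / 0.366990 × 100 = 35.69

35.69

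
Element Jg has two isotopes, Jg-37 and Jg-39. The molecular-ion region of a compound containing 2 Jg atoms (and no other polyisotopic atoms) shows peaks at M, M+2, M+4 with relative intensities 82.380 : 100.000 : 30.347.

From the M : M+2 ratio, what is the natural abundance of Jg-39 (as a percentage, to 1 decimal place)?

37.8%

Write p for the Jg-37 fraction. I(M+2)/I(M) = [C(2,1)·p^1·(1−p)] / p^2 = 2·(1−p)/p = 100.000/82.380 = 1.2139
(1−p)/p = 1.2139/2 = 0.6069  ⇒  p = 1/(1 + 0.6069) = 0.6223
Jg-37: 62.2%, Jg-39: 37.8%.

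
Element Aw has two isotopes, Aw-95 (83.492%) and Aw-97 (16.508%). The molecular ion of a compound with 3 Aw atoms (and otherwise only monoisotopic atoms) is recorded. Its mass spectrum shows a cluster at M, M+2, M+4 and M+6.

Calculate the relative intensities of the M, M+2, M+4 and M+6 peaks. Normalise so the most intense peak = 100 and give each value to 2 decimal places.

Expanding (0.83492 + 0.16508)^3:
P(M) = 0.83492^3 = 0.582016
P(M+2) = 3 × 0.83492^2 × 0.16508^1 = 0.345228
P(M+4) = 3 × 0.83492^1 × 0.16508^2 = 0.068258
P(M+6) = 0.16508^3 = 0.004499
The M peak is largest (0.582016); scaling to 100 gives 100.00 : 59.32 : 11.73 : 0.77.

100.00 : 59.32 : 11.73 : 0.77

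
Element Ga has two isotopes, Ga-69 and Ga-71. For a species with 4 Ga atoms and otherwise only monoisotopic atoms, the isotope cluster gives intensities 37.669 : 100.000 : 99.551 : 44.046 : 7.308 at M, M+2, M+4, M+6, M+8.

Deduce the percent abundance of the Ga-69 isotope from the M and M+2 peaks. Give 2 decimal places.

Write p for the Ga-69 fraction. I(M+2)/I(M) = [C(4,1)·p^3·(1−p)] / p^4 = 4·(1−p)/p = 100.000/37.669 = 2.6547
(1−p)/p = 2.6547/4 = 0.6637  ⇒  p = 1/(1 + 0.6637) = 0.6011
Ga-69: 60.11%, Ga-71: 39.89%.

60.11%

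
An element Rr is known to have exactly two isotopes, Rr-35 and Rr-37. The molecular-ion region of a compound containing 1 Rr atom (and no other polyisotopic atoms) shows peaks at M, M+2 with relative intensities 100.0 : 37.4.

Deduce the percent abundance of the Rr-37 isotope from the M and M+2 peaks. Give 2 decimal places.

27.22%

If p is the fraction of Rr that is Rr-35, then I(M+2)/I(M) = [C(1,1)·p^0·(1−p)] / p^1 = 1·(1−p)/p = 37.4/100.0 = 0.3740
(1−p)/p = 0.3740/1 = 0.3740  ⇒  p = 1/(1 + 0.3740) = 0.7278
Rr-35: 72.78%, Rr-37: 27.22%.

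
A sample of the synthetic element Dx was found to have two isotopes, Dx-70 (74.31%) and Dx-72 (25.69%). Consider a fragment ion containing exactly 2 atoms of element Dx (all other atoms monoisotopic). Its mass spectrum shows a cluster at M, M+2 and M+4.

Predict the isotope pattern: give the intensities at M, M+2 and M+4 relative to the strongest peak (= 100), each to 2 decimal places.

100.00 : 69.14 : 11.95

Expanding (0.7431 + 0.2569)^2:
P(M) = 0.7431^2 = 0.552198
P(M+2) = 2 × 0.7431^1 × 0.2569^1 = 0.381805
P(M+4) = 0.2569^2 = 0.065998
The M peak is largest (0.552198); scaling to 100 gives 100.00 : 69.14 : 11.95.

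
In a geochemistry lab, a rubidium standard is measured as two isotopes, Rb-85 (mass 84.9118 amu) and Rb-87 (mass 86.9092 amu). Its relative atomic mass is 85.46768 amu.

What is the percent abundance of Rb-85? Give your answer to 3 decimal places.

Writing the weighted mean with unknown fraction x of Rb-85:
84.9118·x + 86.9092·(1 − x) = 85.46768
(84.9118 − 86.9092)·x = 85.46768 − 86.9092
x = -1.44152 / -1.9974 = 0.72170 → 72.170% Rb-85, 27.830% Rb-87.

72.170%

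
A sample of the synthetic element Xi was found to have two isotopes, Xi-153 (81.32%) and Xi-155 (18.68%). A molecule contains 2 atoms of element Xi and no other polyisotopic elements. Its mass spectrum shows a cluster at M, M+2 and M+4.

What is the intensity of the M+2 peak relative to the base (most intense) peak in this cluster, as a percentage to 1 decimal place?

45.9%

Binomial terms of (0.8132 + 0.1868)^2: M 0.6613, M+2 0.3038, M+4 0.0349 → M is the base peak.
P(M) = C(2,0) × 0.8132^2 × 0.1868^0 = 1 × 0.66129424 × 1.0000 = 0.661294 (base)
P(M+2) = C(2,1) × 0.8132^1 × 0.1868^1 = 2 × 0.8132 × 0.1868 = 0.303812
Relative intensity = 0.303812 / 0.661294 × 100 = 45.9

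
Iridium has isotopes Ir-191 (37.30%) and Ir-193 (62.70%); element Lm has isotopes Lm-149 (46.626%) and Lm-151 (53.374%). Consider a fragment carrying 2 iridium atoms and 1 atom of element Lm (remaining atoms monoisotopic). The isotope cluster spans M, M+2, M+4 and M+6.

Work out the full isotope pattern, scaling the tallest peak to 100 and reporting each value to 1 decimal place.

15.0 : 67.5 : 100.0 : 48.5

Iridium pattern (n=2): 0.139129 : 0.467742 : 0.393129
Element Lm pattern (n=1): 0.46626 : 0.53374
Convolve the two distributions (both contribute in 2-u steps):
  M: 0.139129×0.46626 = 0.064870
  M+2: 0.139129×0.53374 + 0.467742×0.46626 = 0.292348
  M+4: 0.467742×0.53374 + 0.393129×0.46626 = 0.432953
  M+6: 0.393129×0.53374 = 0.209829
Scale to base peak (0.432953) = 100: 15.0 : 67.5 : 100.0 : 48.5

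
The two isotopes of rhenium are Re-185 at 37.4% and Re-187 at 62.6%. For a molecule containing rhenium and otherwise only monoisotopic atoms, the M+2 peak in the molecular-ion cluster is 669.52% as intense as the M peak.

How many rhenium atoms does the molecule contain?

4

For n independent Re atoms, I(M+2)/I(M) = n · (abundance Re-187) / (abundance Re-185) = n · 0.626/0.374.
n = 6.6952 × 0.374/0.626 = 4.00 ≈ 4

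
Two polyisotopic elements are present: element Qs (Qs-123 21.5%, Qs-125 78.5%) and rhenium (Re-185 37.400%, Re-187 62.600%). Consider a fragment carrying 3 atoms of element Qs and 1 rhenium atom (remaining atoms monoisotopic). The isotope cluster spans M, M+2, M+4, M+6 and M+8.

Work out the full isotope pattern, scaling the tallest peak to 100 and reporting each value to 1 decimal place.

Element Qs pattern (n=3): 0.00993837 : 0.10885987 : 0.39746513 : 0.48373663
Rhenium pattern (n=1): 0.3740 : 0.6260
Convolve the two distributions (both contribute in 2-u steps):
  M: 0.00993837×0.3740 = 0.003717
  M+2: 0.00993837×0.6260 + 0.10885987×0.3740 = 0.046935
  M+4: 0.10885987×0.6260 + 0.39746513×0.3740 = 0.216798
  M+6: 0.39746513×0.6260 + 0.48373663×0.3740 = 0.429731
  M+8: 0.48373663×0.6260 = 0.302819
Scale to base peak (0.429731) = 100: 0.9 : 10.9 : 50.4 : 100.0 : 70.5

0.9 : 10.9 : 50.4 : 100.0 : 70.5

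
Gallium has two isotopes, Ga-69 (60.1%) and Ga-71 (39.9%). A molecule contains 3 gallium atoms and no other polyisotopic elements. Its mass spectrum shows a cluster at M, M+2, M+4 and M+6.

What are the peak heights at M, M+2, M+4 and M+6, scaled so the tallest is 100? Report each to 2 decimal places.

50.21 : 100.00 : 66.39 : 14.69

Expanding (0.601 + 0.399)^3:
P(M) = 0.601^3 = 0.217082
P(M+2) = 3 × 0.601^2 × 0.399^1 = 0.432358
P(M+4) = 3 × 0.601^1 × 0.399^2 = 0.287039
P(M+6) = 0.399^3 = 0.063521
The M+2 peak is largest (0.432358); scaling to 100 gives 50.21 : 100.00 : 66.39 : 14.69.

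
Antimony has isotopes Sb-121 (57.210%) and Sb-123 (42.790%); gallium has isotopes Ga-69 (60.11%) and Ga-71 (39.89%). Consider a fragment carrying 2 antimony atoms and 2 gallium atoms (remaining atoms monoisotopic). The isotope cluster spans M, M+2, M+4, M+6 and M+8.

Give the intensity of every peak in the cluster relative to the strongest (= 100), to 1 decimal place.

Antimony pattern (n=2): 0.32729841 : 0.48960318 : 0.18309841
Gallium pattern (n=2): 0.36132121 : 0.47955758 : 0.15912121
Convolve the two distributions (both contribute in 2-u steps):
  M: 0.32729841×0.36132121 = 0.118260
  M+2: 0.32729841×0.47955758 + 0.48960318×0.36132121 = 0.333862
  M+4: 0.32729841×0.15912121 + 0.48960318×0.47955758 + 0.18309841×0.36132121 = 0.353030
  M+6: 0.48960318×0.15912121 + 0.18309841×0.47955758 = 0.165712
  M+8: 0.18309841×0.15912121 = 0.029135
Scale to base peak (0.353030) = 100: 33.5 : 94.6 : 100.0 : 46.9 : 8.3

33.5 : 94.6 : 100.0 : 46.9 : 8.3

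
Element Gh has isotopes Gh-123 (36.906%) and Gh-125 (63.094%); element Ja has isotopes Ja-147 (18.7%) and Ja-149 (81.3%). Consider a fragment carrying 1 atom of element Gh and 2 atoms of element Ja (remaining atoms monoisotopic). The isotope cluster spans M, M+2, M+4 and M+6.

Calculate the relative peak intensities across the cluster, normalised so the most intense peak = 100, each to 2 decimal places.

2.96 : 30.81 : 100.00 : 95.70

Element Gh pattern (n=1): 0.36906 : 0.63094
Element Ja pattern (n=2): 0.034969 : 0.304062 : 0.660969
Convolve the two distributions (both contribute in 2-u steps):
  M: 0.36906×0.034969 = 0.012906
  M+2: 0.36906×0.304062 + 0.63094×0.034969 = 0.134280
  M+4: 0.36906×0.660969 + 0.63094×0.304062 = 0.435782
  M+6: 0.63094×0.660969 = 0.417032
Scale to base peak (0.435782) = 100: 2.96 : 30.81 : 100.00 : 95.70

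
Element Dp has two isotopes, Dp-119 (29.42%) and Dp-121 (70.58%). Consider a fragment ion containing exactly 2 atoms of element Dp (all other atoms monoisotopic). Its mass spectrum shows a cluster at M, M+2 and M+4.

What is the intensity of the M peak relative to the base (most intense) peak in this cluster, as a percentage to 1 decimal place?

Binomial terms of (0.2942 + 0.7058)^2: M 0.0866, M+2 0.4153, M+4 0.4982 → M+4 is the base peak.
P(M+4) = C(2,2) × 0.2942^0 × 0.7058^2 = 1 × 1.0000 × 0.49815364 = 0.498154 (base)
P(M) = C(2,0) × 0.2942^2 × 0.7058^0 = 1 × 0.08655364 × 1.0000 = 0.086554
Relative intensity = 0.086554 / 0.498154 × 100 = 17.4

17.4%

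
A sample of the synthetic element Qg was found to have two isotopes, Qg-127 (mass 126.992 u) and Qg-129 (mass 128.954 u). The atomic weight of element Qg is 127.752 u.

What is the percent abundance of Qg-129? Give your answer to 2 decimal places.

38.74%

With x = fraction of Qg-127 (so Qg-129 is 1 − x):
126.992·x + 128.954·(1 − x) = 127.752
(126.992 − 128.954)·x = 127.752 − 128.954
x = -1.202 / -1.962 = 0.61264 → 61.26% Qg-127, 38.74% Qg-129.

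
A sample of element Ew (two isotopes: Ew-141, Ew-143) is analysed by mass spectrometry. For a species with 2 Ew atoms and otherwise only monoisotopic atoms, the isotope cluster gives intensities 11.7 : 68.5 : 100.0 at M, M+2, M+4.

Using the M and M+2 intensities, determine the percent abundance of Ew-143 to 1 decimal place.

If p is the fraction of Ew that is Ew-141, then I(M+2)/I(M) = [C(2,1)·p^1·(1−p)] / p^2 = 2·(1−p)/p = 68.5/11.7 = 5.8547
(1−p)/p = 5.8547/2 = 2.9274  ⇒  p = 1/(1 + 2.9274) = 0.2546
Ew-141: 25.5%, Ew-143: 74.5%.

74.5%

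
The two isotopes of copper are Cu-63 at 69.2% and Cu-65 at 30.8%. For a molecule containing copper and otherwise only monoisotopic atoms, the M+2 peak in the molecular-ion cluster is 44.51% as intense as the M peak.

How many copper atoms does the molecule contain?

For n independent Cu atoms, I(M+2)/I(M) = n · (abundance Cu-65) / (abundance Cu-63) = n · 0.308/0.692.
n = 0.4451 × 0.692/0.308 = 1.00 ≈ 1

1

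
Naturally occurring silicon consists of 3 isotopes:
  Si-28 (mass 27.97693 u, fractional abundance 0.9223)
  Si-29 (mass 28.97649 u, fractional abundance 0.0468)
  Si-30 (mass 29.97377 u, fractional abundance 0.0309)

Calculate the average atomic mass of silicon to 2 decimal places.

Average mass = Σ (abundance × isotope mass) = 0.9223 × 27.97693 + 0.0468 × 28.97649 + 0.0309 × 29.97377
= 25.803123 + 1.356100 + 0.926189 = 28.085412 u

28.09 u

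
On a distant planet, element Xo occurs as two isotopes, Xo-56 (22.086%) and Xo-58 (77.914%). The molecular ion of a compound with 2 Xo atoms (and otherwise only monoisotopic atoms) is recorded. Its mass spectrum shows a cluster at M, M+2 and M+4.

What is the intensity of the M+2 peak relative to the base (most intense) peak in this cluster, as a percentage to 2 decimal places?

56.69%

Binomial terms of (0.22086 + 0.77914)^2: M 0.0488, M+2 0.3442, M+4 0.6071 → M+4 is the base peak.
P(M+4) = C(2,2) × 0.22086^0 × 0.77914^2 = 1 × 1.0000 × 0.60705914 = 0.607059 (base)
P(M+2) = C(2,1) × 0.22086^1 × 0.77914^1 = 2 × 0.22086 × 0.77914 = 0.344162
Relative intensity = 0.344162 / 0.607059 × 100 = 56.69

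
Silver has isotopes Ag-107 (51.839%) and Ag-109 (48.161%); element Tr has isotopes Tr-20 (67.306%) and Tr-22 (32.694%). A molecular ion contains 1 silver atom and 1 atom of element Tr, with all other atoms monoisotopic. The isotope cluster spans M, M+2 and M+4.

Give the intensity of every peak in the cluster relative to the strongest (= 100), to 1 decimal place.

70.7 : 100.0 : 31.9

Silver pattern (n=1): 0.51839 : 0.48161
Element Tr pattern (n=1): 0.67306 : 0.32694
Convolve the two distributions (both contribute in 2-u steps):
  M: 0.51839×0.67306 = 0.348908
  M+2: 0.51839×0.32694 + 0.48161×0.67306 = 0.493635
  M+4: 0.48161×0.32694 = 0.157458
Scale to base peak (0.493635) = 100: 70.7 : 100.0 : 31.9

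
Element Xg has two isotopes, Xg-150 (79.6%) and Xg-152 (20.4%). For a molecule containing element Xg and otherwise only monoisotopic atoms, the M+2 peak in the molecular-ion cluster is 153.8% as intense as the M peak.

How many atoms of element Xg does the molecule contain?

6

For n independent Xg atoms, I(M+2)/I(M) = n · (abundance Xg-152) / (abundance Xg-150) = n · 0.204/0.796.
n = 1.538 × 0.796/0.204 = 6.00 ≈ 6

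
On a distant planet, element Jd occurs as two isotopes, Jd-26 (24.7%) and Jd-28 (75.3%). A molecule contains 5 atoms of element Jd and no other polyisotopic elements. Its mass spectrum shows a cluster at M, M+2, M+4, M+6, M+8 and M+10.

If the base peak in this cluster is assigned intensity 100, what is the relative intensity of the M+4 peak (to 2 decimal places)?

(0.247 + 0.753)^5 gives M 0.0009, M+2 0.0140, M+4 0.0854, M+6 0.2605, M+8 0.3971, M+10 0.2421; the largest is M+8.
P(M+8) = C(5,4) × 0.247^1 × 0.753^4 = 5 × 0.2470 × 0.32149921 = 0.397052 (base)
P(M+4) = C(5,2) × 0.247^3 × 0.753^2 = 10 × 0.01506922 × 0.567009 = 0.085444
Relative intensity = 0.085444 / 0.397052 × 100 = 21.52

21.52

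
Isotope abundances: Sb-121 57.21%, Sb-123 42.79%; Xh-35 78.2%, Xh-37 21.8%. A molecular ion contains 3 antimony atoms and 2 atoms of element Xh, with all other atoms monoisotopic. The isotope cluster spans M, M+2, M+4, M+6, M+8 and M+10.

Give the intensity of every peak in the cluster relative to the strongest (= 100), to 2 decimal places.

Antimony pattern (n=3): 0.18724742 : 0.42015297 : 0.3142518 : 0.07834781
Element Xh pattern (n=2): 0.611524 : 0.340952 : 0.047524
Convolve the two distributions (both contribute in 2-u steps):
  M: 0.18724742×0.611524 = 0.114506
  M+2: 0.18724742×0.340952 + 0.42015297×0.611524 = 0.320776
  M+4: 0.18724742×0.047524 + 0.42015297×0.340952 + 0.3142518×0.611524 = 0.344323
  M+6: 0.42015297×0.047524 + 0.3142518×0.340952 + 0.07834781×0.611524 = 0.175024
  M+8: 0.3142518×0.047524 + 0.07834781×0.340952 = 0.041647
  M+10: 0.07834781×0.047524 = 0.003723
Scale to base peak (0.344323) = 100: 33.26 : 93.16 : 100.00 : 50.83 : 12.10 : 1.08

33.26 : 93.16 : 100.00 : 50.83 : 12.10 : 1.08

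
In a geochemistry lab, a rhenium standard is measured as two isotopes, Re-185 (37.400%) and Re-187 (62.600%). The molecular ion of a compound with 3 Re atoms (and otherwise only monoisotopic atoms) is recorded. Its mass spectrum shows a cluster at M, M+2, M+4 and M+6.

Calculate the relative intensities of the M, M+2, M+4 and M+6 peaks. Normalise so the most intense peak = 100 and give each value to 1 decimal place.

11.9 : 59.7 : 100.0 : 55.8

Expanding (0.37400 + 0.62600)^3:
P(M) = 0.37400^3 = 0.052314
P(M+2) = 3 × 0.37400^2 × 0.62600^1 = 0.262687
P(M+4) = 3 × 0.37400^1 × 0.62600^2 = 0.439685
P(M+6) = 0.62600^3 = 0.245314
The M+4 peak is largest (0.439685); scaling to 100 gives 11.9 : 59.7 : 100.0 : 55.8.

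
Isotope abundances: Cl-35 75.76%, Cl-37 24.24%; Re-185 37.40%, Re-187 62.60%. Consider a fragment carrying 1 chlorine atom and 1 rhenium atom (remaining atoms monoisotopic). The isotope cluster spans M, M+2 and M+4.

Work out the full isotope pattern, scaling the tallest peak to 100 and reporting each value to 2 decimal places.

Chlorine pattern (n=1): 0.7576 : 0.2424
Rhenium pattern (n=1): 0.3740 : 0.6260
Convolve the two distributions (both contribute in 2-u steps):
  M: 0.7576×0.3740 = 0.283342
  M+2: 0.7576×0.6260 + 0.2424×0.3740 = 0.564915
  M+4: 0.2424×0.6260 = 0.151742
Scale to base peak (0.564915) = 100: 50.16 : 100.00 : 26.86

50.16 : 100.00 : 26.86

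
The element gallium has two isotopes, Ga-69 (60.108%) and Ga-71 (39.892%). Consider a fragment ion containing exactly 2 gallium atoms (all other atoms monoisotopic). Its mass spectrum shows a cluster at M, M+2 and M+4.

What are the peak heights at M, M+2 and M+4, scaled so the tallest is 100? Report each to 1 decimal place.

Each Ga atom is independently Ga-69 (p = 0.60108) or Ga-71 (q = 0.39892); the cluster is the binomial expansion (p + q)^2.
P(M) = 0.60108^2 = 0.361297
P(M+2) = 2 × 0.60108^1 × 0.39892^1 = 0.479566
P(M+4) = 0.39892^2 = 0.159137
The M+2 peak is largest (0.479566); scaling to 100 gives 75.3 : 100.0 : 33.2.

75.3 : 100.0 : 33.2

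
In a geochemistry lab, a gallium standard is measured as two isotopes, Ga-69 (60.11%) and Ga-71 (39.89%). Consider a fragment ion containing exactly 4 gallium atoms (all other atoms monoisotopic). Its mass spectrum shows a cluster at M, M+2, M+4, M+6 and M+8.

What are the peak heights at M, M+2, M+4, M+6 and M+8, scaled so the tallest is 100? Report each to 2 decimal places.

37.67 : 100.00 : 99.54 : 44.04 : 7.31

Expanding (0.6011 + 0.3989)^4:
P(M) = 0.6011^4 = 0.130553
P(M+2) = 4 × 0.6011^3 × 0.3989^1 = 0.346549
P(M+4) = 6 × 0.6011^2 × 0.3989^2 = 0.344963
P(M+6) = 4 × 0.6011^1 × 0.3989^3 = 0.152616
P(M+8) = 0.3989^4 = 0.025320
The M+2 peak is largest (0.346549); scaling to 100 gives 37.67 : 100.00 : 99.54 : 44.04 : 7.31.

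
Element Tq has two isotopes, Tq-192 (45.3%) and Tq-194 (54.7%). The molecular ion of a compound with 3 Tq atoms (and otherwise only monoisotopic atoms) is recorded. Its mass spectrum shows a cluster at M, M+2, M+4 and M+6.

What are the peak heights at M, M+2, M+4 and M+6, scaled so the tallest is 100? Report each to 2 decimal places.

22.86 : 82.82 : 100.00 : 40.25

Expanding (0.453 + 0.547)^3:
P(M) = 0.453^3 = 0.092960
P(M+2) = 3 × 0.453^2 × 0.547^1 = 0.336748
P(M+4) = 3 × 0.453^1 × 0.547^2 = 0.406625
P(M+6) = 0.547^3 = 0.163667
The M+4 peak is largest (0.406625); scaling to 100 gives 22.86 : 82.82 : 100.00 : 40.25.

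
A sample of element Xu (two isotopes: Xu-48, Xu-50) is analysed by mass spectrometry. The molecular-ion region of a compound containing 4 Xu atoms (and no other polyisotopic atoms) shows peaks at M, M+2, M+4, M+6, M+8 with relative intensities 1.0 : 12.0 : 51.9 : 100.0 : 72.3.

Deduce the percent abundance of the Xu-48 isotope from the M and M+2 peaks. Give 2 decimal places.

If p is the fraction of Xu that is Xu-48, then I(M+2)/I(M) = [C(4,1)·p^3·(1−p)] / p^4 = 4·(1−p)/p = 12.0/1.0 = 12.0000
(1−p)/p = 12.0000/4 = 3.0000  ⇒  p = 1/(1 + 3.0000) = 0.2500
Xu-48: 25.00%, Xu-50: 75.00%.

25.00%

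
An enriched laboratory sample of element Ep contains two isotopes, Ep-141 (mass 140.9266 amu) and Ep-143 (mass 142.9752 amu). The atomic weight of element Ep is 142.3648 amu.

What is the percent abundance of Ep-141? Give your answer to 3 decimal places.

29.796%

Let x be the fractional abundance of Ep-141; then Ep-143 has abundance 1 − x.
140.9266·x + 142.9752·(1 − x) = 142.3648
(140.9266 − 142.9752)·x = 142.3648 − 142.9752
x = -0.6104 / -2.0486 = 0.29796 → 29.796% Ep-141, 70.204% Ep-143.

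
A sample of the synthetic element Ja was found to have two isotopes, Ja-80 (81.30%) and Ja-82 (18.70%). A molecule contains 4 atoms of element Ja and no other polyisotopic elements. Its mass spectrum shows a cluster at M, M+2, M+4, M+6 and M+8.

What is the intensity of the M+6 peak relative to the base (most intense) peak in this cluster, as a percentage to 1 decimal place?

4.9%

Binomial terms of (0.8130 + 0.1870)^4: M 0.4369, M+2 0.4020, M+4 0.1387, M+6 0.0213, M+8 0.0012 → M is the base peak.
P(M) = C(4,0) × 0.8130^4 × 0.1870^0 = 1 × 0.43688002 × 1.0000 = 0.436880 (base)
P(M+6) = C(4,3) × 0.8130^1 × 0.1870^3 = 4 × 0.8130 × 0.0065392 = 0.021265
Relative intensity = 0.021265 / 0.436880 × 100 = 4.9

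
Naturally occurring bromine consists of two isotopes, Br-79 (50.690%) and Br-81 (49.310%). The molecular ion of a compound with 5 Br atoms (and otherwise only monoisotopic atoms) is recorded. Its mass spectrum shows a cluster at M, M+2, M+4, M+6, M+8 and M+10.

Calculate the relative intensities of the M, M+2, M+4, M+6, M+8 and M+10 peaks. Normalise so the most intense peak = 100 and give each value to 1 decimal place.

10.6 : 51.4 : 100.0 : 97.3 : 47.3 : 9.2

Expanding (0.50690 + 0.49310)^5:
P(M) = 0.50690^5 = 0.033467
P(M+2) = 5 × 0.50690^4 × 0.49310^1 = 0.162777
P(M+4) = 10 × 0.50690^3 × 0.49310^2 = 0.316692
P(M+6) = 10 × 0.50690^2 × 0.49310^3 = 0.308070
P(M+8) = 5 × 0.50690^1 × 0.49310^4 = 0.149842
P(M+10) = 0.49310^5 = 0.029152
The M+4 peak is largest (0.316692); scaling to 100 gives 10.6 : 51.4 : 100.0 : 97.3 : 47.3 : 9.2.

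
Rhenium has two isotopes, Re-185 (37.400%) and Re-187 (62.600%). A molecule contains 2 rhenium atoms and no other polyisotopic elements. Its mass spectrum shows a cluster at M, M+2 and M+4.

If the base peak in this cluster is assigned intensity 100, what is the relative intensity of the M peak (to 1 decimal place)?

29.9

Binomial terms of (0.37400 + 0.62600)^2: M 0.1399, M+2 0.4682, M+4 0.3919 → M+2 is the base peak.
P(M+2) = C(2,1) × 0.37400^1 × 0.62600^1 = 2 × 0.3740 × 0.6260 = 0.468248 (base)
P(M) = C(2,0) × 0.37400^2 × 0.62600^0 = 1 × 0.139876 × 1.0000 = 0.139876
Relative intensity = 0.139876 / 0.468248 × 100 = 29.9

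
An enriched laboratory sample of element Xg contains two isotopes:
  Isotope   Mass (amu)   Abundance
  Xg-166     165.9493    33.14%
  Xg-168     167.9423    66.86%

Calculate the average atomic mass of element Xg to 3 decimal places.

167.282 amu

Weight each isotope mass by its fractional abundance: 0.3314 × 165.9493 + 0.6686 × 167.9423
= 54.99560 + 112.28622 = 167.28182 amu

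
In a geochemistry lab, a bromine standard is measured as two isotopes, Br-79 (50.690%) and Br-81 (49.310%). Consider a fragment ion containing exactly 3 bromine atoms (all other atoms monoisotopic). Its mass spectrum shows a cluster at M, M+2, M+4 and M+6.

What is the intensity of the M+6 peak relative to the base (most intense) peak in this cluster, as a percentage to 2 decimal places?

31.54%

Binomial terms of (0.50690 + 0.49310)^3: M 0.1302, M+2 0.3801, M+4 0.3698, M+6 0.1199 → M+2 is the base peak.
P(M+2) = C(3,1) × 0.50690^2 × 0.49310^1 = 3 × 0.25694761 × 0.4931 = 0.380103 (base)
P(M+6) = C(3,3) × 0.50690^0 × 0.49310^3 = 1 × 1.0000 × 0.11989609 = 0.119896
Relative intensity = 0.119896 / 0.380103 × 100 = 31.54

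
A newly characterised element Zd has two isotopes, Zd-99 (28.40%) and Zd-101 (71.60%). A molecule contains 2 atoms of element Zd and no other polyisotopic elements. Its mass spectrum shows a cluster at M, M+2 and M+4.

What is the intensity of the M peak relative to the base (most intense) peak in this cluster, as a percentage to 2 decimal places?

Term probabilities: M 0.0807, M+2 0.4067, M+4 0.5127. Base peak = M+4.
P(M+4) = C(2,2) × 0.2840^0 × 0.7160^2 = 1 × 1.0000 × 0.512656 = 0.512656 (base)
P(M) = C(2,0) × 0.2840^2 × 0.7160^0 = 1 × 0.080656 × 1.0000 = 0.080656
Relative intensity = 0.080656 / 0.512656 × 100 = 15.73

15.73%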